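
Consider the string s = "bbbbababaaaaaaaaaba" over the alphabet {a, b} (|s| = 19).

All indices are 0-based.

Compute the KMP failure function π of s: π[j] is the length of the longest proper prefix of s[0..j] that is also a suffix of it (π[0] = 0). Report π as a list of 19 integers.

π[0] = 0
j=1 s[j]='b': π[1]=1 (border 'b')
j=2 s[j]='b': π[2]=2 (border 'bb')
j=3 s[j]='b': π[3]=3 (border 'bbb')
j=4 s[j]='a': k: 3→2→1→0; π[4]=0 (border '')
j=5 s[j]='b': π[5]=1 (border 'b')
j=6 s[j]='a': k: 1→0; π[6]=0 (border '')
j=7 s[j]='b': π[7]=1 (border 'b')
j=8 s[j]='a': k: 1→0; π[8]=0 (border '')
j=9 s[j]='a': π[9]=0 (border '')
j=10 s[j]='a': π[10]=0 (border '')
j=11 s[j]='a': π[11]=0 (border '')
j=12 s[j]='a': π[12]=0 (border '')
j=13 s[j]='a': π[13]=0 (border '')
j=14 s[j]='a': π[14]=0 (border '')
j=15 s[j]='a': π[15]=0 (border '')
j=16 s[j]='a': π[16]=0 (border '')
j=17 s[j]='b': π[17]=1 (border 'b')
j=18 s[j]='a': k: 1→0; π[18]=0 (border '')

[0, 1, 2, 3, 0, 1, 0, 1, 0, 0, 0, 0, 0, 0, 0, 0, 0, 1, 0]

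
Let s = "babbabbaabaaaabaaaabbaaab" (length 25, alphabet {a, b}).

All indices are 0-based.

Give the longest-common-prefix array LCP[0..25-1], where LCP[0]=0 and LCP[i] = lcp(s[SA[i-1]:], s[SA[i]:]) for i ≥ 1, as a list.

[0, 5, 3, 4, 4, 2, 3, 8, 3, 1, 2, 7, 2, 5, 4, 0, 1, 6, 4, 3, 2, 5, 1, 4, 3]

rank | idx | suffix
   0 |  10 | aaaabaaaabbaaab
   1 |  15 | aaaabbaaab
   2 |  21 | aaab
   3 |  11 | aaabaaaabbaaab
   4 |  16 | aaabbaaab
   5 |  22 | aab
   6 |   7 | aabaaaabaaaabbaaab
   7 |  12 | aabaaaabbaaab
   8 |  17 | aabbaaab
   9 |  23 | ab
  10 |   8 | abaaaabaaaabbaaab
  11 |  13 | abaaaabbaaab
  12 |  18 | abbaaab
  13 |   4 | abbaabaaaabaaaabbaaab
  14 |   1 | abbabbaabaaaabaaaabbaaab
  15 |  24 | b
  16 |   9 | baaaabaaaabbaaab
  17 |  14 | baaaabbaaab
  18 |  20 | baaab
  19 |   6 | baabaaaabaaaabbaaab
  20 |   3 | babbaabaaaabaaaabbaaab
  21 |   0 | babbabbaabaaaabaaaabbaaab
  22 |  19 | bbaaab
  23 |   5 | bbaabaaaabaaaabbaaab
  24 |   2 | bbabbaabaaaabaaaabbaaab

SA = [10, 15, 21, 11, 16, 22, 7, 12, 17, 23, 8, 13, 18, 4, 1, 24, 9, 14, 20, 6, 3, 0, 19, 5, 2]
i: (SA[i-1],SA[i]) lcp shared
  1: (10,15) 5 'aaaab'
  2: (15,21) 3 'aaa'
  3: (21,11) 4 'aaab'
  4: (11,16) 4 'aaab'
  5: (16,22) 2 'aa'
  6: (22,7) 3 'aab'
  7: (7,12) 8 'aabaaaab'
  8: (12,17) 3 'aab'
  9: (17,23) 1 'a'
  10: (23,8) 2 'ab'
  11: (8,13) 7 'abaaaab'
  12: (13,18) 2 'ab'
  13: (18,4) 5 'abbaa'
  14: (4,1) 4 'abba'
  15: (1,24) 0 ''
  16: (24,9) 1 'b'
  17: (9,14) 6 'baaaab'
  18: (14,20) 4 'baaa'
  19: (20,6) 3 'baa'
  20: (6,3) 2 'ba'
  21: (3,0) 5 'babba'
  22: (0,19) 1 'b'
  23: (19,5) 4 'bbaa'
  24: (5,2) 3 'bba'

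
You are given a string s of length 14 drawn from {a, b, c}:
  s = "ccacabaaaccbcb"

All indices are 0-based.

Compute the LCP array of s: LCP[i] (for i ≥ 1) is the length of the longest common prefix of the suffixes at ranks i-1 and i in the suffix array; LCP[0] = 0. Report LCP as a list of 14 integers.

[0, 2, 1, 1, 2, 0, 1, 1, 0, 2, 1, 2, 1, 2]

rank→(start, suffix):
  0 → (6, 'aaaccbcb')
  1 → (7, 'aaccbcb')
  2 → (4, 'abaaaccbcb')
  3 → (2, 'acabaaaccbcb')
  4 → (8, 'accbcb')
  5 → (13, 'b')
  6 → (5, 'baaaccbcb')
  7 → (11, 'bcb')
  8 → (3, 'cabaaaccbcb')
  9 → (1, 'cacabaaaccbcb')
  10 → (12, 'cb')
  11 → (10, 'cbcb')
  12 → (0, 'ccacabaaaccbcb')
  13 → (9, 'ccbcb')

SA = [6, 7, 4, 2, 8, 13, 5, 11, 3, 1, 12, 10, 0, 9]
i: (SA[i-1],SA[i]) lcp shared
  1: (6,7) 2 'aa'
  2: (7,4) 1 'a'
  3: (4,2) 1 'a'
  4: (2,8) 2 'ac'
  5: (8,13) 0 ''
  6: (13,5) 1 'b'
  7: (5,11) 1 'b'
  8: (11,3) 0 ''
  9: (3,1) 2 'ca'
  10: (1,12) 1 'c'
  11: (12,10) 2 'cb'
  12: (10,0) 1 'c'
  13: (0,9) 2 'cc'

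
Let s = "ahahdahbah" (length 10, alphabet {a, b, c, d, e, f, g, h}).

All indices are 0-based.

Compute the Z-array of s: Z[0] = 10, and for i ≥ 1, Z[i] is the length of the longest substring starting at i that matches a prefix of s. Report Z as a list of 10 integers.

[10, 0, 2, 0, 0, 2, 0, 0, 2, 0]

Z[0]=10
i=1: outside box; Z[1]=0
i=2: outside box; Z[2]=2 extend→box=[2,4)
i=3: min(r-i=1, Z[1]=0)=0; Z[3]=0
i=4: outside box; Z[4]=0
i=5: outside box; Z[5]=2 extend→box=[5,7)
i=6: min(r-i=1, Z[1]=0)=0; Z[6]=0
i=7: outside box; Z[7]=0
i=8: outside box; Z[8]=2 extend→box=[8,10)
i=9: min(r-i=1, Z[1]=0)=0; Z[9]=0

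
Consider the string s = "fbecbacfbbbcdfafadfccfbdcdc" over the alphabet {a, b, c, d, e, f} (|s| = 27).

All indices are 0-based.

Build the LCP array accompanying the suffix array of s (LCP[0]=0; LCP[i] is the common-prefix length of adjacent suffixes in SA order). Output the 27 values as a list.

sorted suffixes:
  #0 SA[0]=5  'acfbbbcdfafadfccfbdcdc'
  #1 SA[1]=16  'adfccfbdcdc'
  #2 SA[2]=14  'afadfccfbdcdc'
  #3 SA[3]=4  'bacfbbbcdfafadfccfbdcdc'
  #4 SA[4]=8  'bbbcdfafadfccfbdcdc'
  #5 SA[5]=9  'bbcdfafadfccfbdcdc'
  #6 SA[6]=10  'bcdfafadfccfbdcdc'
  #7 SA[7]=22  'bdcdc'
  #8 SA[8]=1  'becbacfbbbcdfafadfccfbdcdc'
  #9 SA[9]=26  'c'
  #10 SA[10]=3  'cbacfbbbcdfafadfccfbdcdc'
  #11 SA[11]=19  'ccfbdcdc'
  #12 SA[12]=24  'cdc'
  #13 SA[13]=11  'cdfafadfccfbdcdc'
  #14 SA[14]=6  'cfbbbcdfafadfccfbdcdc'
  #15 SA[15]=20  'cfbdcdc'
  #16 SA[16]=25  'dc'
  #17 SA[17]=23  'dcdc'
  #18 SA[18]=12  'dfafadfccfbdcdc'
  #19 SA[19]=17  'dfccfbdcdc'
  #20 SA[20]=2  'ecbacfbbbcdfafadfccfbdcdc'
  #21 SA[21]=15  'fadfccfbdcdc'
  #22 SA[22]=13  'fafadfccfbdcdc'
  #23 SA[23]=7  'fbbbcdfafadfccfbdcdc'
  #24 SA[24]=21  'fbdcdc'
  #25 SA[25]=0  'fbecbacfbbbcdfafadfccfbdcdc'
  #26 SA[26]=18  'fccfbdcdc'

SA = [5, 16, 14, 4, 8, 9, 10, 22, 1, 26, 3, 19, 24, 11, 6, 20, 25, 23, 12, 17, 2, 15, 13, 7, 21, 0, 18]
rank  pair      lcp
   1  s[5:],s[16:]  1  'a'
   2  s[16:],s[14:]  1  'a'
   3  s[14:],s[4:]  0  ''
   4  s[4:],s[8:]  1  'b'
   5  s[8:],s[9:]  2  'bb'
   6  s[9:],s[10:]  1  'b'
   7  s[10:],s[22:]  1  'b'
   8  s[22:],s[1:]  1  'b'
   9  s[1:],s[26:]  0  ''
  10  s[26:],s[3:]  1  'c'
  11  s[3:],s[19:]  1  'c'
  12  s[19:],s[24:]  1  'c'
  13  s[24:],s[11:]  2  'cd'
  14  s[11:],s[6:]  1  'c'
  15  s[6:],s[20:]  3  'cfb'
  16  s[20:],s[25:]  0  ''
  17  s[25:],s[23:]  2  'dc'
  18  s[23:],s[12:]  1  'd'
  19  s[12:],s[17:]  2  'df'
  20  s[17:],s[2:]  0  ''
  21  s[2:],s[15:]  0  ''
  22  s[15:],s[13:]  2  'fa'
  23  s[13:],s[7:]  1  'f'
  24  s[7:],s[21:]  2  'fb'
  25  s[21:],s[0:]  2  'fb'
  26  s[0:],s[18:]  1  'f'

[0, 1, 1, 0, 1, 2, 1, 1, 1, 0, 1, 1, 1, 2, 1, 3, 0, 2, 1, 2, 0, 0, 2, 1, 2, 2, 1]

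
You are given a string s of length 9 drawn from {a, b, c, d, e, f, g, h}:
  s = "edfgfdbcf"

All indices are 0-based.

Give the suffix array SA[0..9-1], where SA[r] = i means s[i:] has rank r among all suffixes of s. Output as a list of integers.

[6, 7, 5, 1, 0, 8, 4, 2, 3]

rank | idx | suffix
   0 |   6 | bcf
   1 |   7 | cf
   2 |   5 | dbcf
   3 |   1 | dfgfdbcf
   4 |   0 | edfgfdbcf
   5 |   8 | f
   6 |   4 | fdbcf
   7 |   2 | fgfdbcf
   8 |   3 | gfdbcf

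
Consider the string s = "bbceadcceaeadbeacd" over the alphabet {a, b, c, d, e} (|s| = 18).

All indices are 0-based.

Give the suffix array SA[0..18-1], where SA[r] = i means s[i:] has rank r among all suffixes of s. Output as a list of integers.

sorted suffixes:
  #0 SA[0]=15  'acd'
  #1 SA[1]=11  'adbeacd'
  #2 SA[2]=4  'adcceaeadbeacd'
  #3 SA[3]=9  'aeadbeacd'
  #4 SA[4]=0  'bbceadcceaeadbeacd'
  #5 SA[5]=1  'bceadcceaeadbeacd'
  #6 SA[6]=13  'beacd'
  #7 SA[7]=6  'cceaeadbeacd'
  #8 SA[8]=16  'cd'
  #9 SA[9]=2  'ceadcceaeadbeacd'
  #10 SA[10]=7  'ceaeadbeacd'
  #11 SA[11]=17  'd'
  #12 SA[12]=12  'dbeacd'
  #13 SA[13]=5  'dcceaeadbeacd'
  #14 SA[14]=14  'eacd'
  #15 SA[15]=10  'eadbeacd'
  #16 SA[16]=3  'eadcceaeadbeacd'
  #17 SA[17]=8  'eaeadbeacd'

[15, 11, 4, 9, 0, 1, 13, 6, 16, 2, 7, 17, 12, 5, 14, 10, 3, 8]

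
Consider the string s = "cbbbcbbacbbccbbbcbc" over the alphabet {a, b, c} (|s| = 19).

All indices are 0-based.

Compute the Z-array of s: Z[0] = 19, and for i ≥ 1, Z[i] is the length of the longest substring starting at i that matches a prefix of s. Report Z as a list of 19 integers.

[19, 0, 0, 0, 3, 0, 0, 0, 3, 0, 0, 1, 6, 0, 0, 0, 2, 0, 1]

Z[0]=19
i=1: i≥r, start 0; Z[1]=0
i=2: i≥r, start 0; Z[2]=0
i=3: i≥r, start 0; Z[3]=0
i=4: i≥r, start 0; Z[4]=3 extend→box=[4,7)
i=5: min(r-i=2, Z[1]=0)=0; Z[5]=0
i=6: min(r-i=1, Z[2]=0)=0; Z[6]=0
i=7: i≥r, start 0; Z[7]=0
i=8: i≥r, start 0; Z[8]=3 extend→box=[8,11)
i=9: min(r-i=2, Z[1]=0)=0; Z[9]=0
i=10: min(r-i=1, Z[2]=0)=0; Z[10]=0
i=11: i≥r, start 0; Z[11]=1 extend→box=[11,12)
i=12: i≥r, start 0; Z[12]=6 extend→box=[12,18)
i=13: min(r-i=5, Z[1]=0)=0; Z[13]=0
i=14: min(r-i=4, Z[2]=0)=0; Z[14]=0
i=15: min(r-i=3, Z[3]=0)=0; Z[15]=0
i=16: min(r-i=2, Z[4]=3)=2; Z[16]=2
i=17: min(r-i=1, Z[5]=0)=0; Z[17]=0
i=18: i≥r, start 0; Z[18]=1 extend→box=[18,19)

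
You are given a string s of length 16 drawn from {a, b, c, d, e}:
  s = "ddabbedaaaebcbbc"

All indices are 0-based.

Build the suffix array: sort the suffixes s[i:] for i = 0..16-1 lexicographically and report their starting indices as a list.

[7, 8, 2, 9, 13, 3, 14, 11, 4, 15, 12, 6, 1, 0, 10, 5]

sorted suffixes:
  #0 SA[0]=7  'aaaebcbbc'
  #1 SA[1]=8  'aaebcbbc'
  #2 SA[2]=2  'abbedaaaebcbbc'
  #3 SA[3]=9  'aebcbbc'
  #4 SA[4]=13  'bbc'
  #5 SA[5]=3  'bbedaaaebcbbc'
  #6 SA[6]=14  'bc'
  #7 SA[7]=11  'bcbbc'
  #8 SA[8]=4  'bedaaaebcbbc'
  #9 SA[9]=15  'c'
  #10 SA[10]=12  'cbbc'
  #11 SA[11]=6  'daaaebcbbc'
  #12 SA[12]=1  'dabbedaaaebcbbc'
  #13 SA[13]=0  'ddabbedaaaebcbbc'
  #14 SA[14]=10  'ebcbbc'
  #15 SA[15]=5  'edaaaebcbbc'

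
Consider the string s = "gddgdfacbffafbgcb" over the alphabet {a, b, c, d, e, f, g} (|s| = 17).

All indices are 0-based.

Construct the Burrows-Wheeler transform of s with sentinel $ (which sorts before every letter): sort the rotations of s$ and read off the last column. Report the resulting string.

bffccfgaggddfabb$d

rank  rotation            last
    0  $gddgdfacbffafbgcb  b
    1  acbffafbgcb$gddgdf  f
    2  afbgcb$gddgdfacbff  f
    3  b$gddgdfacbffafbgc  c
    4  bffafbgcb$gddgdfac  c
    5  bgcb$gddgdfacbffaf  f
    6  cb$gddgdfacbffafbg  g
    7  cbffafbgcb$gddgdfa  a
    8  ddgdfacbffafbgcb$g  g
    9  dfacbffafbgcb$gddg  g
   10  dgdfacbffafbgcb$gd  d
   11  facbffafbgcb$gddgd  d
   12  fafbgcb$gddgdfacbf  f
   13  fbgcb$gddgdfacbffa  a
   14  ffafbgcb$gddgdfacb  b
   15  gcb$gddgdfacbffafb  b
   16  gddgdfacbffafbgcb$  $
   17  gdfacbffafbgcb$gdd  d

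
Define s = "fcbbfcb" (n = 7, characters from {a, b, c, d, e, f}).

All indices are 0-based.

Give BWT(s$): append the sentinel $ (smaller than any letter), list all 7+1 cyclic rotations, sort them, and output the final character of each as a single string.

bccbffb$

rank  rotation  last
    0  $fcbbfcb  b
    1  b$fcbbfc  c
    2  bbfcb$fc  c
    3  bfcb$fcb  b
    4  cb$fcbbf  f
    5  cbbfcb$f  f
    6  fcb$fcbb  b
    7  fcbbfcb$  $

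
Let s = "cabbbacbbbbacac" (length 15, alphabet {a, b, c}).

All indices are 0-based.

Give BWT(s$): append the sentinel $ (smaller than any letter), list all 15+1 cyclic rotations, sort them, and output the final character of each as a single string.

rank  rotation          last
    0  $cabbbacbbbbacac  c
    1  abbbacbbbbacac$c  c
    2  ac$cabbbacbbbbac  c
    3  acac$cabbbacbbbb  b
    4  acbbbbacac$cabbb  b
    5  bacac$cabbbacbbb  b
    6  bacbbbbacac$cabb  b
    7  bbacac$cabbbacbb  b
    8  bbacbbbbacac$cab  b
    9  bbbacac$cabbbacb  b
   10  bbbacbbbbacac$ca  a
   11  bbbbacac$cabbbac  c
   12  c$cabbbacbbbbaca  a
   13  cabbbacbbbbacac$  $
   14  cac$cabbbacbbbba  a
   15  cbbbbacac$cabbba  a

cccbbbbbbbaca$aa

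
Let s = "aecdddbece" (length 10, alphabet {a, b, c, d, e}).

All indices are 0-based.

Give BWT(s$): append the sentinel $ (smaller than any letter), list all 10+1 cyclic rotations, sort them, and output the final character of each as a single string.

rank  rotation     last
    0  $aecdddbece  e
    1  aecdddbece$  $
    2  bece$aecddd  d
    3  cdddbece$ae  e
    4  ce$aecdddbe  e
    5  dbece$aecdd  d
    6  ddbece$aecd  d
    7  dddbece$aec  c
    8  e$aecdddbec  c
    9  ecdddbece$a  a
   10  ece$aecdddb  b

e$deeddccab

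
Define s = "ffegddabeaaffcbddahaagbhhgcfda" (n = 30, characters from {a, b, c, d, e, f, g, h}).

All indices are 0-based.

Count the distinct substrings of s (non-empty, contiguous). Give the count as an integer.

rank→(start, suffix):
  0 → (29, 'a')
  1 → (9, 'aaffcbddahaagbhhgcfda')
  2 → (19, 'aagbhhgcfda')
  3 → (6, 'abeaaffcbddahaagbhhgcfda')
  4 → (10, 'affcbddahaagbhhgcfda')
  5 → (20, 'agbhhgcfda')
  6 → (17, 'ahaagbhhgcfda')
  7 → (14, 'bddahaagbhhgcfda')
  8 → (7, 'beaaffcbddahaagbhhgcfda')
  9 → (22, 'bhhgcfda')
  10 → (13, 'cbddahaagbhhgcfda')
  11 → (26, 'cfda')
  12 → (28, 'da')
  13 → (5, 'dabeaaffcbddahaagbhhgcfda')
  14 → (16, 'dahaagbhhgcfda')
  15 → (4, 'ddabeaaffcbddahaagbhhgcfda')
  16 → (15, 'ddahaagbhhgcfda')
  17 → (8, 'eaaffcbddahaagbhhgcfda')
  18 → (2, 'egddabeaaffcbddahaagbhhgcfda')
  19 → (12, 'fcbddahaagbhhgcfda')
  20 → (27, 'fda')
  21 → (1, 'fegddabeaaffcbddahaagbhhgcfda')
  22 → (11, 'ffcbddahaagbhhgcfda')
  23 → (0, 'ffegddabeaaffcbddahaagbhhgcfda')
  24 → (21, 'gbhhgcfda')
  25 → (25, 'gcfda')
  26 → (3, 'gddabeaaffcbddahaagbhhgcfda')
  27 → (18, 'haagbhhgcfda')
  28 → (24, 'hgcfda')
  29 → (23, 'hhgcfda')

SA = [29, 9, 19, 6, 10, 20, 17, 14, 7, 22, 13, 26, 28, 5, 16, 4, 15, 8, 2, 12, 27, 1, 11, 0, 21, 25, 3, 18, 24, 23]
i: (SA[i-1],SA[i]) lcp shared
  1: (29,9) 1 'a'
  2: (9,19) 2 'aa'
  3: (19,6) 1 'a'
  4: (6,10) 1 'a'
  5: (10,20) 1 'a'
  6: (20,17) 1 'a'
  7: (17,14) 0 ''
  8: (14,7) 1 'b'
  9: (7,22) 1 'b'
  10: (22,13) 0 ''
  11: (13,26) 1 'c'
  12: (26,28) 0 ''
  13: (28,5) 2 'da'
  14: (5,16) 2 'da'
  15: (16,4) 1 'd'
  16: (4,15) 3 'dda'
  17: (15,8) 0 ''
  18: (8,2) 1 'e'
  19: (2,12) 0 ''
  20: (12,27) 1 'f'
  21: (27,1) 1 'f'
  22: (1,11) 1 'f'
  23: (11,0) 2 'ff'
  24: (0,21) 0 ''
  25: (21,25) 1 'g'
  26: (25,3) 1 'g'
  27: (3,18) 0 ''
  28: (18,24) 1 'h'
  29: (24,23) 1 'h'

n(n+1)/2 = 30·31/2 = 465
Σ LCP = 0 + 1 + 2 + 1 + 1 + 1 + 1 + 0 + 1 + 1 + 0 + 1 + 0 + 2 + 2 + 1 + 3 + 0 + 1 + 0 + 1 + 1 + 1 + 2 + 0 + 1 + 1 + 0 + 1 + 1 = 28
distinct = 465 − 28 = 437

437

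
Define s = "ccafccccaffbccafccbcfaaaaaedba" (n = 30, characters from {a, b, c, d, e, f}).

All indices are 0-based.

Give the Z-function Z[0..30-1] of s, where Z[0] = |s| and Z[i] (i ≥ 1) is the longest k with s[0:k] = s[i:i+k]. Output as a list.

Z[0]=30
i=1: outside box; Z[1]=1 extend→box=[1,2)
i=2: outside box; Z[2]=0
i=3: outside box; Z[3]=0
i=4: outside box; Z[4]=2 extend→box=[4,6)
i=5: min(r-i=1, Z[1]=1)=1; Z[5]=2 extend→box=[5,7)
i=6: min(r-i=1, Z[1]=1)=1; Z[6]=4 extend→box=[6,10)
i=7: min(r-i=3, Z[1]=1)=1; Z[7]=1
i=8: min(r-i=2, Z[2]=0)=0; Z[8]=0
i=9: min(r-i=1, Z[3]=0)=0; Z[9]=0
i=10: outside box; Z[10]=0
i=11: outside box; Z[11]=0
i=12: outside box; Z[12]=6 extend→box=[12,18)
i=13: min(r-i=5, Z[1]=1)=1; Z[13]=1
i=14: min(r-i=4, Z[2]=0)=0; Z[14]=0
i=15: min(r-i=3, Z[3]=0)=0; Z[15]=0
i=16: min(r-i=2, Z[4]=2)=2; Z[16]=2
i=17: min(r-i=1, Z[5]=2)=1; Z[17]=1
i=18: outside box; Z[18]=0
i=19: outside box; Z[19]=1 extend→box=[19,20)
i=20: outside box; Z[20]=0
i=21: outside box; Z[21]=0
i=22: outside box; Z[22]=0
i=23: outside box; Z[23]=0
i=24: outside box; Z[24]=0
i=25: outside box; Z[25]=0
i=26: outside box; Z[26]=0
i=27: outside box; Z[27]=0
i=28: outside box; Z[28]=0
i=29: outside box; Z[29]=0

[30, 1, 0, 0, 2, 2, 4, 1, 0, 0, 0, 0, 6, 1, 0, 0, 2, 1, 0, 1, 0, 0, 0, 0, 0, 0, 0, 0, 0, 0]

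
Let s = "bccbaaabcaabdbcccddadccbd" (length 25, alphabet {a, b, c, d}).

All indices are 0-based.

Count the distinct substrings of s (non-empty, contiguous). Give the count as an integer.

291

rank→(start, suffix):
  0 → (4, 'aaabcaabdbcccddadccbd')
  1 → (5, 'aabcaabdbcccddadccbd')
  2 → (9, 'aabdbcccddadccbd')
  3 → (6, 'abcaabdbcccddadccbd')
  4 → (10, 'abdbcccddadccbd')
  5 → (19, 'adccbd')
  6 → (3, 'baaabcaabdbcccddadccbd')
  7 → (7, 'bcaabdbcccddadccbd')
  8 → (0, 'bccbaaabcaabdbcccddadccbd')
  9 → (13, 'bcccddadccbd')
  10 → (23, 'bd')
  11 → (11, 'bdbcccddadccbd')
  12 → (8, 'caabdbcccddadccbd')
  13 → (2, 'cbaaabcaabdbcccddadccbd')
  14 → (22, 'cbd')
  15 → (1, 'ccbaaabcaabdbcccddadccbd')
  16 → (21, 'ccbd')
  17 → (14, 'cccddadccbd')
  18 → (15, 'ccddadccbd')
  19 → (16, 'cddadccbd')
  20 → (24, 'd')
  21 → (18, 'dadccbd')
  22 → (12, 'dbcccddadccbd')
  23 → (20, 'dccbd')
  24 → (17, 'ddadccbd')

SA = [4, 5, 9, 6, 10, 19, 3, 7, 0, 13, 23, 11, 8, 2, 22, 1, 21, 14, 15, 16, 24, 18, 12, 20, 17]
rank  pair      lcp
   1  s[4:],s[5:]  2  'aa'
   2  s[5:],s[9:]  3  'aab'
   3  s[9:],s[6:]  1  'a'
   4  s[6:],s[10:]  2  'ab'
   5  s[10:],s[19:]  1  'a'
   6  s[19:],s[3:]  0  ''
   7  s[3:],s[7:]  1  'b'
   8  s[7:],s[0:]  2  'bc'
   9  s[0:],s[13:]  3  'bcc'
  10  s[13:],s[23:]  1  'b'
  11  s[23:],s[11:]  2  'bd'
  12  s[11:],s[8:]  0  ''
  13  s[8:],s[2:]  1  'c'
  14  s[2:],s[22:]  2  'cb'
  15  s[22:],s[1:]  1  'c'
  16  s[1:],s[21:]  3  'ccb'
  17  s[21:],s[14:]  2  'cc'
  18  s[14:],s[15:]  2  'cc'
  19  s[15:],s[16:]  1  'c'
  20  s[16:],s[24:]  0  ''
  21  s[24:],s[18:]  1  'd'
  22  s[18:],s[12:]  1  'd'
  23  s[12:],s[20:]  1  'd'
  24  s[20:],s[17:]  1  'd'

n(n+1)/2 = 25·26/2 = 325
Σ LCP = 0 + 2 + 3 + 1 + 2 + 1 + 0 + 1 + 2 + 3 + 1 + 2 + 0 + 1 + 2 + 1 + 3 + 2 + 2 + 1 + 0 + 1 + 1 + 1 + 1 = 34
distinct = 325 − 34 = 291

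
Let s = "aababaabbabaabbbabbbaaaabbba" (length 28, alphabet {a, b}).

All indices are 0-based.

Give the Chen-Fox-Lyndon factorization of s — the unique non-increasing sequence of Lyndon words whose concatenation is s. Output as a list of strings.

["aababaabbabaabbbabbb", "aaaabbb", "a"]

emit factor 1: 'aababaabbabaabbbabbb' (i=0, period=20)
emit factor 2: 'aaaabbb' (i=20, period=7)
emit factor 3: 'a' (i=27, period=1)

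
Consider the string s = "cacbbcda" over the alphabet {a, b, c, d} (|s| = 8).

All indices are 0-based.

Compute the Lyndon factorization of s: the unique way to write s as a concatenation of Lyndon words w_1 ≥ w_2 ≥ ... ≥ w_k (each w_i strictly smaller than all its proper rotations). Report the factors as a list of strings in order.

emit factor 1: 'c' (i=0, period=1)
emit factor 2: 'acbbcd' (i=1, period=6)
emit factor 3: 'a' (i=7, period=1)

["c", "acbbcd", "a"]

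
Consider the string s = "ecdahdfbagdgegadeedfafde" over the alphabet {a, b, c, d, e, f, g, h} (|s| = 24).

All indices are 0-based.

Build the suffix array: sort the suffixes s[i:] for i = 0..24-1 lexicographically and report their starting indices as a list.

rank→(start, suffix):
  0 → (14, 'adeedfafde')
  1 → (20, 'afde')
  2 → (8, 'agdgegadeedfafde')
  3 → (3, 'ahdfbagdgegadeedfafde')
  4 → (7, 'bagdgegadeedfafde')
  5 → (1, 'cdahdfbagdgegadeedfafde')
  6 → (2, 'dahdfbagdgegadeedfafde')
  7 → (22, 'de')
  8 → (15, 'deedfafde')
  9 → (18, 'dfafde')
  10 → (5, 'dfbagdgegadeedfafde')
  11 → (10, 'dgegadeedfafde')
  12 → (23, 'e')
  13 → (0, 'ecdahdfbagdgegadeedfafde')
  14 → (17, 'edfafde')
  15 → (16, 'eedfafde')
  16 → (12, 'egadeedfafde')
  17 → (19, 'fafde')
  18 → (6, 'fbagdgegadeedfafde')
  19 → (21, 'fde')
  20 → (13, 'gadeedfafde')
  21 → (9, 'gdgegadeedfafde')
  22 → (11, 'gegadeedfafde')
  23 → (4, 'hdfbagdgegadeedfafde')

[14, 20, 8, 3, 7, 1, 2, 22, 15, 18, 5, 10, 23, 0, 17, 16, 12, 19, 6, 21, 13, 9, 11, 4]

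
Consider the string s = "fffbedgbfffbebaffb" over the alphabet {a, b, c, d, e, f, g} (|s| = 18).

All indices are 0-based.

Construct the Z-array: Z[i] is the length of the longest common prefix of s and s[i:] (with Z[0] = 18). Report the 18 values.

[18, 2, 1, 0, 0, 0, 0, 0, 5, 2, 1, 0, 0, 0, 0, 2, 1, 0]

Z[0]=18
i=1: i≥r, start 0; Z[1]=2 extend→box=[1,3)
i=2: min(r-i=1, Z[1]=2)=1; Z[2]=1
i=3: i≥r, start 0; Z[3]=0
i=4: i≥r, start 0; Z[4]=0
i=5: i≥r, start 0; Z[5]=0
i=6: i≥r, start 0; Z[6]=0
i=7: i≥r, start 0; Z[7]=0
i=8: i≥r, start 0; Z[8]=5 extend→box=[8,13)
i=9: min(r-i=4, Z[1]=2)=2; Z[9]=2
i=10: min(r-i=3, Z[2]=1)=1; Z[10]=1
i=11: min(r-i=2, Z[3]=0)=0; Z[11]=0
i=12: min(r-i=1, Z[4]=0)=0; Z[12]=0
i=13: i≥r, start 0; Z[13]=0
i=14: i≥r, start 0; Z[14]=0
i=15: i≥r, start 0; Z[15]=2 extend→box=[15,17)
i=16: min(r-i=1, Z[1]=2)=1; Z[16]=1
i=17: i≥r, start 0; Z[17]=0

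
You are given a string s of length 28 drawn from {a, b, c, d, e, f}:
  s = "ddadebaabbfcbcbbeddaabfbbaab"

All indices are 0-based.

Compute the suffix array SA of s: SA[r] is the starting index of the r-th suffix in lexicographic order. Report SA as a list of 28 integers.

rank→(start, suffix):
  0 → (25, 'aab')
  1 → (6, 'aabbfcbcbbeddaabfbbaab')
  2 → (19, 'aabfbbaab')
  3 → (26, 'ab')
  4 → (7, 'abbfcbcbbeddaabfbbaab')
  5 → (20, 'abfbbaab')
  6 → (2, 'adebaabbfcbcbbeddaabfbbaab')
  7 → (27, 'b')
  8 → (24, 'baab')
  9 → (5, 'baabbfcbcbbeddaabfbbaab')
  10 → (23, 'bbaab')
  11 → (14, 'bbeddaabfbbaab')
  12 → (8, 'bbfcbcbbeddaabfbbaab')
  13 → (12, 'bcbbeddaabfbbaab')
  14 → (15, 'beddaabfbbaab')
  15 → (21, 'bfbbaab')
  16 → (9, 'bfcbcbbeddaabfbbaab')
  17 → (13, 'cbbeddaabfbbaab')
  18 → (11, 'cbcbbeddaabfbbaab')
  19 → (18, 'daabfbbaab')
  20 → (1, 'dadebaabbfcbcbbeddaabfbbaab')
  21 → (17, 'ddaabfbbaab')
  22 → (0, 'ddadebaabbfcbcbbeddaabfbbaab')
  23 → (3, 'debaabbfcbcbbeddaabfbbaab')
  24 → (4, 'ebaabbfcbcbbeddaabfbbaab')
  25 → (16, 'eddaabfbbaab')
  26 → (22, 'fbbaab')
  27 → (10, 'fcbcbbeddaabfbbaab')

[25, 6, 19, 26, 7, 20, 2, 27, 24, 5, 23, 14, 8, 12, 15, 21, 9, 13, 11, 18, 1, 17, 0, 3, 4, 16, 22, 10]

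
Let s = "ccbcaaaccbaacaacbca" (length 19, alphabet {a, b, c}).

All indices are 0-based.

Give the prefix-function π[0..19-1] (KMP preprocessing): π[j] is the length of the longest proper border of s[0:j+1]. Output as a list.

[0, 1, 0, 1, 0, 0, 0, 1, 2, 3, 0, 0, 1, 0, 0, 1, 0, 1, 0]

π[0] = 0
j=1 s[j]='c': π[1]=1 (border 'c')
j=2 s[j]='b': k: 1→0; π[2]=0 (border '')
j=3 s[j]='c': π[3]=1 (border 'c')
j=4 s[j]='a': k: 1→0; π[4]=0 (border '')
j=5 s[j]='a': π[5]=0 (border '')
j=6 s[j]='a': π[6]=0 (border '')
j=7 s[j]='c': π[7]=1 (border 'c')
j=8 s[j]='c': π[8]=2 (border 'cc')
j=9 s[j]='b': π[9]=3 (border 'ccb')
j=10 s[j]='a': k: 3→0; π[10]=0 (border '')
j=11 s[j]='a': π[11]=0 (border '')
j=12 s[j]='c': π[12]=1 (border 'c')
j=13 s[j]='a': k: 1→0; π[13]=0 (border '')
j=14 s[j]='a': π[14]=0 (border '')
j=15 s[j]='c': π[15]=1 (border 'c')
j=16 s[j]='b': k: 1→0; π[16]=0 (border '')
j=17 s[j]='c': π[17]=1 (border 'c')
j=18 s[j]='a': k: 1→0; π[18]=0 (border '')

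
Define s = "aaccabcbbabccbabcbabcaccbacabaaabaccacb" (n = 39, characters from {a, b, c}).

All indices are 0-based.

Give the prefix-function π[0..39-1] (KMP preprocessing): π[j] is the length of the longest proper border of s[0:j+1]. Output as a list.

[0, 1, 0, 0, 1, 0, 0, 0, 0, 1, 0, 0, 0, 0, 1, 0, 0, 0, 1, 0, 0, 1, 0, 0, 0, 1, 0, 1, 0, 1, 2, 2, 0, 1, 0, 0, 1, 0, 0]

π[0] = 0
j=1 s[j]='a': π[1]=1 (border 'a')
j=2 s[j]='c': k: 1→0; π[2]=0 (border '')
j=3 s[j]='c': π[3]=0 (border '')
j=4 s[j]='a': π[4]=1 (border 'a')
j=5 s[j]='b': k: 1→0; π[5]=0 (border '')
j=6 s[j]='c': π[6]=0 (border '')
j=7 s[j]='b': π[7]=0 (border '')
j=8 s[j]='b': π[8]=0 (border '')
j=9 s[j]='a': π[9]=1 (border 'a')
j=10 s[j]='b': k: 1→0; π[10]=0 (border '')
j=11 s[j]='c': π[11]=0 (border '')
j=12 s[j]='c': π[12]=0 (border '')
j=13 s[j]='b': π[13]=0 (border '')
j=14 s[j]='a': π[14]=1 (border 'a')
j=15 s[j]='b': k: 1→0; π[15]=0 (border '')
j=16 s[j]='c': π[16]=0 (border '')
j=17 s[j]='b': π[17]=0 (border '')
j=18 s[j]='a': π[18]=1 (border 'a')
j=19 s[j]='b': k: 1→0; π[19]=0 (border '')
j=20 s[j]='c': π[20]=0 (border '')
j=21 s[j]='a': π[21]=1 (border 'a')
j=22 s[j]='c': k: 1→0; π[22]=0 (border '')
j=23 s[j]='c': π[23]=0 (border '')
j=24 s[j]='b': π[24]=0 (border '')
j=25 s[j]='a': π[25]=1 (border 'a')
j=26 s[j]='c': k: 1→0; π[26]=0 (border '')
j=27 s[j]='a': π[27]=1 (border 'a')
j=28 s[j]='b': k: 1→0; π[28]=0 (border '')
j=29 s[j]='a': π[29]=1 (border 'a')
j=30 s[j]='a': π[30]=2 (border 'aa')
j=31 s[j]='a': k: 2→1; π[31]=2 (border 'aa')
j=32 s[j]='b': k: 2→1→0; π[32]=0 (border '')
j=33 s[j]='a': π[33]=1 (border 'a')
j=34 s[j]='c': k: 1→0; π[34]=0 (border '')
j=35 s[j]='c': π[35]=0 (border '')
j=36 s[j]='a': π[36]=1 (border 'a')
j=37 s[j]='c': k: 1→0; π[37]=0 (border '')
j=38 s[j]='b': π[38]=0 (border '')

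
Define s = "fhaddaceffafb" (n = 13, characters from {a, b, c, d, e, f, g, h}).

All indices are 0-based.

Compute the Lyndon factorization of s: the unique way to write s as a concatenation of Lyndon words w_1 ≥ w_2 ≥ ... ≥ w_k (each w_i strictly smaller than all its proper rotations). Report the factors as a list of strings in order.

emit factor 1: 'fh' (i=0, period=2)
emit factor 2: 'add' (i=2, period=3)
emit factor 3: 'aceffafb' (i=5, period=8)

["fh", "add", "aceffafb"]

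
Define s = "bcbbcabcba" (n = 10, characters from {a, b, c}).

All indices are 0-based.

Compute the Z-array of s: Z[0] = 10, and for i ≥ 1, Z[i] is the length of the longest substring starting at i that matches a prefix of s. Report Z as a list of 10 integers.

[10, 0, 1, 2, 0, 0, 3, 0, 1, 0]

Z[0]=10
i=1: outside box; Z[1]=0
i=2: outside box; Z[2]=1 grow→box=[2,3)
i=3: outside box; Z[3]=2 grow→box=[3,5)
i=4: min(r-i=1, Z[1]=0)=0; Z[4]=0
i=5: outside box; Z[5]=0
i=6: outside box; Z[6]=3 grow→box=[6,9)
i=7: min(r-i=2, Z[1]=0)=0; Z[7]=0
i=8: min(r-i=1, Z[2]=1)=1; Z[8]=1
i=9: outside box; Z[9]=0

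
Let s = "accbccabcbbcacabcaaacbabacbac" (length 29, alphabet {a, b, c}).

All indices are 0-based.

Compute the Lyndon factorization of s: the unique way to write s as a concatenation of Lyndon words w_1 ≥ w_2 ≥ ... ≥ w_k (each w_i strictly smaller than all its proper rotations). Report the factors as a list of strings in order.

["accbcc", "abcbbcac", "abc", "aaacbabacbac"]

emit factor 1: 'accbcc' (i=0, period=6)
emit factor 2: 'abcbbcac' (i=6, period=8)
emit factor 3: 'abc' (i=14, period=3)
emit factor 4: 'aaacbabacbac' (i=17, period=12)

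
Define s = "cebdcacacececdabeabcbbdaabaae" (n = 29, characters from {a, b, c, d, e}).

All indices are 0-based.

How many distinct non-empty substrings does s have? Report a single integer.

399

rank | idx | suffix
   0 |  23 | aabaae
   1 |  26 | aae
   2 |  24 | abaae
   3 |  17 | abcbbdaabaae
   4 |  14 | abeabcbbdaabaae
   5 |   5 | acacececdabeabcbbdaabaae
   6 |   7 | acececdabeabcbbdaabaae
   7 |  27 | ae
   8 |  25 | baae
   9 |  20 | bbdaabaae
  10 |  18 | bcbbdaabaae
  11 |  21 | bdaabaae
  12 |   2 | bdcacacececdabeabcbbdaabaae
  13 |  15 | beabcbbdaabaae
  14 |   4 | cacacececdabeabcbbdaabaae
  15 |   6 | cacececdabeabcbbdaabaae
  16 |  19 | cbbdaabaae
  17 |  12 | cdabeabcbbdaabaae
  18 |   0 | cebdcacacececdabeabcbbdaabaae
  19 |  10 | cecdabeabcbbdaabaae
  20 |   8 | cececdabeabcbbdaabaae
  21 |  22 | daabaae
  22 |  13 | dabeabcbbdaabaae
  23 |   3 | dcacacececdabeabcbbdaabaae
  24 |  28 | e
  25 |  16 | eabcbbdaabaae
  26 |   1 | ebdcacacececdabeabcbbdaabaae
  27 |  11 | ecdabeabcbbdaabaae
  28 |   9 | ececdabeabcbbdaabaae

SA = [23, 26, 24, 17, 14, 5, 7, 27, 25, 20, 18, 21, 2, 15, 4, 6, 19, 12, 0, 10, 8, 22, 13, 3, 28, 16, 1, 11, 9]
rank  pair      lcp
   1  s[23:],s[26:]  2  'aa'
   2  s[26:],s[24:]  1  'a'
   3  s[24:],s[17:]  2  'ab'
   4  s[17:],s[14:]  2  'ab'
   5  s[14:],s[5:]  1  'a'
   6  s[5:],s[7:]  2  'ac'
   7  s[7:],s[27:]  1  'a'
   8  s[27:],s[25:]  0  ''
   9  s[25:],s[20:]  1  'b'
  10  s[20:],s[18:]  1  'b'
  11  s[18:],s[21:]  1  'b'
  12  s[21:],s[2:]  2  'bd'
  13  s[2:],s[15:]  1  'b'
  14  s[15:],s[4:]  0  ''
  15  s[4:],s[6:]  3  'cac'
  16  s[6:],s[19:]  1  'c'
  17  s[19:],s[12:]  1  'c'
  18  s[12:],s[0:]  1  'c'
  19  s[0:],s[10:]  2  'ce'
  20  s[10:],s[8:]  3  'cec'
  21  s[8:],s[22:]  0  ''
  22  s[22:],s[13:]  2  'da'
  23  s[13:],s[3:]  1  'd'
  24  s[3:],s[28:]  0  ''
  25  s[28:],s[16:]  1  'e'
  26  s[16:],s[1:]  1  'e'
  27  s[1:],s[11:]  1  'e'
  28  s[11:],s[9:]  2  'ec'

n(n+1)/2 = 29·30/2 = 435
Σ LCP = 0 + 2 + 1 + 2 + 2 + 1 + 2 + 1 + 0 + 1 + 1 + 1 + 2 + 1 + 0 + 3 + 1 + 1 + 1 + 2 + 3 + 0 + 2 + 1 + 0 + 1 + 1 + 1 + 2 = 36
distinct = 435 − 36 = 399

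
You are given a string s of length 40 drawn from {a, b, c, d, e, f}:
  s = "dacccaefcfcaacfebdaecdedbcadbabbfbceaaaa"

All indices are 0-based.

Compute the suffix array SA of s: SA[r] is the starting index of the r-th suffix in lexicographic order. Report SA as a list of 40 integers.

[39, 38, 37, 36, 11, 29, 1, 12, 26, 18, 5, 28, 30, 24, 33, 16, 31, 10, 25, 4, 3, 2, 20, 34, 8, 13, 0, 17, 27, 23, 21, 35, 15, 19, 22, 6, 32, 9, 7, 14]

rank | idx | suffix
   0 |  39 | a
   1 |  38 | aa
   2 |  37 | aaa
   3 |  36 | aaaa
   4 |  11 | aacfebdaecdedbcadbabbfbceaaaa
   5 |  29 | abbfbceaaaa
   6 |   1 | acccaefcfcaacfebdaecdedbcadbabbfbceaaaa
   7 |  12 | acfebdaecdedbcadbabbfbceaaaa
   8 |  26 | adbabbfbceaaaa
   9 |  18 | aecdedbcadbabbfbceaaaa
  10 |   5 | aefcfcaacfebdaecdedbcadbabbfbceaaaa
  11 |  28 | babbfbceaaaa
  12 |  30 | bbfbceaaaa
  13 |  24 | bcadbabbfbceaaaa
  14 |  33 | bceaaaa
  15 |  16 | bdaecdedbcadbabbfbceaaaa
  16 |  31 | bfbceaaaa
  17 |  10 | caacfebdaecdedbcadbabbfbceaaaa
  18 |  25 | cadbabbfbceaaaa
  19 |   4 | caefcfcaacfebdaecdedbcadbabbfbceaaaa
  20 |   3 | ccaefcfcaacfebdaecdedbcadbabbfbceaaaa
  21 |   2 | cccaefcfcaacfebdaecdedbcadbabbfbceaaaa
  22 |  20 | cdedbcadbabbfbceaaaa
  23 |  34 | ceaaaa
  24 |   8 | cfcaacfebdaecdedbcadbabbfbceaaaa
  25 |  13 | cfebdaecdedbcadbabbfbceaaaa
  26 |   0 | dacccaefcfcaacfebdaecdedbcadbabbfbceaaaa
  27 |  17 | daecdedbcadbabbfbceaaaa
  28 |  27 | dbabbfbceaaaa
  29 |  23 | dbcadbabbfbceaaaa
  30 |  21 | dedbcadbabbfbceaaaa
  31 |  35 | eaaaa
  32 |  15 | ebdaecdedbcadbabbfbceaaaa
  33 |  19 | ecdedbcadbabbfbceaaaa
  34 |  22 | edbcadbabbfbceaaaa
  35 |   6 | efcfcaacfebdaecdedbcadbabbfbceaaaa
  36 |  32 | fbceaaaa
  37 |   9 | fcaacfebdaecdedbcadbabbfbceaaaa
  38 |   7 | fcfcaacfebdaecdedbcadbabbfbceaaaa
  39 |  14 | febdaecdedbcadbabbfbceaaaa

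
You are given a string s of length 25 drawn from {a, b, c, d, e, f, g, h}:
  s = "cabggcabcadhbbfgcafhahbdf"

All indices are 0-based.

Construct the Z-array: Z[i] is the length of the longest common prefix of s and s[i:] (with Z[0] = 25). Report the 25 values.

Z[0]=25
i=1: outside box; Z[1]=0
i=2: outside box; Z[2]=0
i=3: outside box; Z[3]=0
i=4: outside box; Z[4]=0
i=5: outside box; Z[5]=3 extend→box=[5,8)
i=6: min(r-i=2, Z[1]=0)=0; Z[6]=0
i=7: min(r-i=1, Z[2]=0)=0; Z[7]=0
i=8: outside box; Z[8]=2 extend→box=[8,10)
i=9: min(r-i=1, Z[1]=0)=0; Z[9]=0
i=10: outside box; Z[10]=0
i=11: outside box; Z[11]=0
i=12: outside box; Z[12]=0
i=13: outside box; Z[13]=0
i=14: outside box; Z[14]=0
i=15: outside box; Z[15]=0
i=16: outside box; Z[16]=2 extend→box=[16,18)
i=17: min(r-i=1, Z[1]=0)=0; Z[17]=0
i=18: outside box; Z[18]=0
i=19: outside box; Z[19]=0
i=20: outside box; Z[20]=0
i=21: outside box; Z[21]=0
i=22: outside box; Z[22]=0
i=23: outside box; Z[23]=0
i=24: outside box; Z[24]=0

[25, 0, 0, 0, 0, 3, 0, 0, 2, 0, 0, 0, 0, 0, 0, 0, 2, 0, 0, 0, 0, 0, 0, 0, 0]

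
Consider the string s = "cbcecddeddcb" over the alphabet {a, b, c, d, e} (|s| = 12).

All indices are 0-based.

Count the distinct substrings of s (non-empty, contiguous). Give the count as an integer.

sorted suffixes:
  #0 SA[0]=11  'b'
  #1 SA[1]=1  'bcecddeddcb'
  #2 SA[2]=10  'cb'
  #3 SA[3]=0  'cbcecddeddcb'
  #4 SA[4]=4  'cddeddcb'
  #5 SA[5]=2  'cecddeddcb'
  #6 SA[6]=9  'dcb'
  #7 SA[7]=8  'ddcb'
  #8 SA[8]=5  'ddeddcb'
  #9 SA[9]=6  'deddcb'
  #10 SA[10]=3  'ecddeddcb'
  #11 SA[11]=7  'eddcb'

SA = [11, 1, 10, 0, 4, 2, 9, 8, 5, 6, 3, 7]
i: (SA[i-1],SA[i]) lcp shared
  1: (11,1) 1 'b'
  2: (1,10) 0 ''
  3: (10,0) 2 'cb'
  4: (0,4) 1 'c'
  5: (4,2) 1 'c'
  6: (2,9) 0 ''
  7: (9,8) 1 'd'
  8: (8,5) 2 'dd'
  9: (5,6) 1 'd'
  10: (6,3) 0 ''
  11: (3,7) 1 'e'

n(n+1)/2 = 12·13/2 = 78
Σ LCP = 0 + 1 + 0 + 2 + 1 + 1 + 0 + 1 + 2 + 1 + 0 + 1 = 10
distinct = 78 − 10 = 68

68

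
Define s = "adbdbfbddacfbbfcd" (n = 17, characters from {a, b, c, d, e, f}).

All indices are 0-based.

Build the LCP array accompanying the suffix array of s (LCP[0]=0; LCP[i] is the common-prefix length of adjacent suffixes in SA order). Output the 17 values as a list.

[0, 1, 0, 1, 2, 1, 2, 0, 1, 0, 1, 1, 2, 1, 0, 2, 1]

sorted suffixes:
  #0 SA[0]=9  'acfbbfcd'
  #1 SA[1]=0  'adbdbfbddacfbbfcd'
  #2 SA[2]=12  'bbfcd'
  #3 SA[3]=2  'bdbfbddacfbbfcd'
  #4 SA[4]=6  'bddacfbbfcd'
  #5 SA[5]=4  'bfbddacfbbfcd'
  #6 SA[6]=13  'bfcd'
  #7 SA[7]=15  'cd'
  #8 SA[8]=10  'cfbbfcd'
  #9 SA[9]=16  'd'
  #10 SA[10]=8  'dacfbbfcd'
  #11 SA[11]=1  'dbdbfbddacfbbfcd'
  #12 SA[12]=3  'dbfbddacfbbfcd'
  #13 SA[13]=7  'ddacfbbfcd'
  #14 SA[14]=11  'fbbfcd'
  #15 SA[15]=5  'fbddacfbbfcd'
  #16 SA[16]=14  'fcd'

SA = [9, 0, 12, 2, 6, 4, 13, 15, 10, 16, 8, 1, 3, 7, 11, 5, 14]
rank  pair      lcp
   1  s[9:],s[0:]  1  'a'
   2  s[0:],s[12:]  0  ''
   3  s[12:],s[2:]  1  'b'
   4  s[2:],s[6:]  2  'bd'
   5  s[6:],s[4:]  1  'b'
   6  s[4:],s[13:]  2  'bf'
   7  s[13:],s[15:]  0  ''
   8  s[15:],s[10:]  1  'c'
   9  s[10:],s[16:]  0  ''
  10  s[16:],s[8:]  1  'd'
  11  s[8:],s[1:]  1  'd'
  12  s[1:],s[3:]  2  'db'
  13  s[3:],s[7:]  1  'd'
  14  s[7:],s[11:]  0  ''
  15  s[11:],s[5:]  2  'fb'
  16  s[5:],s[14:]  1  'f'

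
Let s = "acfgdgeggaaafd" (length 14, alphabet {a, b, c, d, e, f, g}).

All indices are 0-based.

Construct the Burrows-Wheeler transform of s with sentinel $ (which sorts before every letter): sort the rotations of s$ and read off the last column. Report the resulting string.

dga$aafggacgfde

rank  rotation         last
    0  $acfgdgeggaaafd  d
    1  aaafd$acfgdgegg  g
    2  aafd$acfgdgegga  a
    3  acfgdgeggaaafd$  $
    4  afd$acfgdgeggaa  a
    5  cfgdgeggaaafd$a  a
    6  d$acfgdgeggaaaf  f
    7  dgeggaaafd$acfg  g
    8  eggaaafd$acfgdg  g
    9  fd$acfgdgeggaaa  a
   10  fgdgeggaaafd$ac  c
   11  gaaafd$acfgdgeg  g
   12  gdgeggaaafd$acf  f
   13  geggaaafd$acfgd  d
   14  ggaaafd$acfgdge  e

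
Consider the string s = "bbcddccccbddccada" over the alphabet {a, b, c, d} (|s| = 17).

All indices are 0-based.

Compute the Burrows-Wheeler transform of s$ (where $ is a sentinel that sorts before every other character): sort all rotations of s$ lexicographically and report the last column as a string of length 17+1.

adc$bcccdccdbaddbc

rank  rotation            last
    0  $bbcddccccbddccada  a
    1  a$bbcddccccbddccad  d
    2  ada$bbcddccccbddcc  c
    3  bbcddccccbddccada$  $
    4  bcddccccbddccada$b  b
    5  bddccada$bbcddcccc  c
    6  cada$bbcddccccbddc  c
    7  cbddccada$bbcddccc  c
    8  ccada$bbcddccccbdd  d
    9  ccbddccada$bbcddcc  c
   10  cccbddccada$bbcddc  c
   11  ccccbddccada$bbcdd  d
   12  cddccccbddccada$bb  b
   13  da$bbcddccccbddcca  a
   14  dccada$bbcddccccbd  d
   15  dccccbddccada$bbcd  d
   16  ddccada$bbcddccccb  b
   17  ddccccbddccada$bbc  c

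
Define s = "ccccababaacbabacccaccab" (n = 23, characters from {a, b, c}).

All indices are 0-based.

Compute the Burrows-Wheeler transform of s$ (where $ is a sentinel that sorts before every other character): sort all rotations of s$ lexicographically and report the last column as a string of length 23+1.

rank  rotation                  last
    0  $ccccababaacbabacccaccab  b
    1  aacbabacccaccab$ccccabab  b
    2  ab$ccccababaacbabacccacc  c
    3  abaacbabacccaccab$ccccab  b
    4  ababaacbabacccaccab$cccc  c
    5  abacccaccab$ccccababaacb  b
    6  acbabacccaccab$ccccababa  a
    7  accab$ccccababaacbabaccc  c
    8  acccaccab$ccccababaacbab  b
    9  b$ccccababaacbabacccacca  a
   10  baacbabacccaccab$ccccaba  a
   11  babaacbabacccaccab$cccca  a
   12  babacccaccab$ccccababaac  c
   13  bacccaccab$ccccababaacba  a
   14  cab$ccccababaacbabacccac  c
   15  cababaacbabacccaccab$ccc  c
   16  caccab$ccccababaacbabacc  c
   17  cbabacccaccab$ccccababaa  a
   18  ccab$ccccababaacbabaccca  a
   19  ccababaacbabacccaccab$cc  c
   20  ccaccab$ccccababaacbabac  c
   21  cccababaacbabacccaccab$c  c
   22  cccaccab$ccccababaacbaba  a
   23  ccccababaacbabacccaccab$  $

bbcbcbacbaaacacccaaccca$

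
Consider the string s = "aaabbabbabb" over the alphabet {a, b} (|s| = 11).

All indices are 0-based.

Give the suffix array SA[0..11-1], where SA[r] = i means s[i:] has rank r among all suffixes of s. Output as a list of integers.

rank | idx | suffix
   0 |   0 | aaabbabbabb
   1 |   1 | aabbabbabb
   2 |   8 | abb
   3 |   5 | abbabb
   4 |   2 | abbabbabb
   5 |  10 | b
   6 |   7 | babb
   7 |   4 | babbabb
   8 |   9 | bb
   9 |   6 | bbabb
  10 |   3 | bbabbabb

[0, 1, 8, 5, 2, 10, 7, 4, 9, 6, 3]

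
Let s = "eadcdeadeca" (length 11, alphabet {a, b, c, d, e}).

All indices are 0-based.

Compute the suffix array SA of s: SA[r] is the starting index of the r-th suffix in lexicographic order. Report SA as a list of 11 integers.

rank→(start, suffix):
  0 → (10, 'a')
  1 → (1, 'adcdeadeca')
  2 → (6, 'adeca')
  3 → (9, 'ca')
  4 → (3, 'cdeadeca')
  5 → (2, 'dcdeadeca')
  6 → (4, 'deadeca')
  7 → (7, 'deca')
  8 → (0, 'eadcdeadeca')
  9 → (5, 'eadeca')
  10 → (8, 'eca')

[10, 1, 6, 9, 3, 2, 4, 7, 0, 5, 8]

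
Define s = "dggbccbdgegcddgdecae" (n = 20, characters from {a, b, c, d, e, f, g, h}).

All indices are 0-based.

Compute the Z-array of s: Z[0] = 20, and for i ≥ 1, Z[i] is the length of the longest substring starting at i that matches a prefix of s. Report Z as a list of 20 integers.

Z[0]=20
i=1: fresh scan; Z[1]=0
i=2: fresh scan; Z[2]=0
i=3: fresh scan; Z[3]=0
i=4: fresh scan; Z[4]=0
i=5: fresh scan; Z[5]=0
i=6: fresh scan; Z[6]=0
i=7: fresh scan; Z[7]=2 grow→box=[7,9)
i=8: min(r-i=1, Z[1]=0)=0; Z[8]=0
i=9: fresh scan; Z[9]=0
i=10: fresh scan; Z[10]=0
i=11: fresh scan; Z[11]=0
i=12: fresh scan; Z[12]=1 grow→box=[12,13)
i=13: fresh scan; Z[13]=2 grow→box=[13,15)
i=14: min(r-i=1, Z[1]=0)=0; Z[14]=0
i=15: fresh scan; Z[15]=1 grow→box=[15,16)
i=16: fresh scan; Z[16]=0
i=17: fresh scan; Z[17]=0
i=18: fresh scan; Z[18]=0
i=19: fresh scan; Z[19]=0

[20, 0, 0, 0, 0, 0, 0, 2, 0, 0, 0, 0, 1, 2, 0, 1, 0, 0, 0, 0]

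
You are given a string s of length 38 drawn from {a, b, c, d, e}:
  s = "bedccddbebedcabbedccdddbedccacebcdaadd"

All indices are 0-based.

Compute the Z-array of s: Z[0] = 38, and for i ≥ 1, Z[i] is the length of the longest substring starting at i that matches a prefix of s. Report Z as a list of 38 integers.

[38, 0, 0, 0, 0, 0, 0, 2, 0, 4, 0, 0, 0, 0, 1, 7, 0, 0, 0, 0, 0, 0, 0, 5, 0, 0, 0, 0, 0, 0, 0, 1, 0, 0, 0, 0, 0, 0]

Z[0]=38
i=1: outside box; Z[1]=0
i=2: outside box; Z[2]=0
i=3: outside box; Z[3]=0
i=4: outside box; Z[4]=0
i=5: outside box; Z[5]=0
i=6: outside box; Z[6]=0
i=7: outside box; Z[7]=2 extend→box=[7,9)
i=8: min(r-i=1, Z[1]=0)=0; Z[8]=0
i=9: outside box; Z[9]=4 extend→box=[9,13)
i=10: min(r-i=3, Z[1]=0)=0; Z[10]=0
i=11: min(r-i=2, Z[2]=0)=0; Z[11]=0
i=12: min(r-i=1, Z[3]=0)=0; Z[12]=0
i=13: outside box; Z[13]=0
i=14: outside box; Z[14]=1 extend→box=[14,15)
i=15: outside box; Z[15]=7 extend→box=[15,22)
i=16: min(r-i=6, Z[1]=0)=0; Z[16]=0
i=17: min(r-i=5, Z[2]=0)=0; Z[17]=0
i=18: min(r-i=4, Z[3]=0)=0; Z[18]=0
i=19: min(r-i=3, Z[4]=0)=0; Z[19]=0
i=20: min(r-i=2, Z[5]=0)=0; Z[20]=0
i=21: min(r-i=1, Z[6]=0)=0; Z[21]=0
i=22: outside box; Z[22]=0
i=23: outside box; Z[23]=5 extend→box=[23,28)
i=24: min(r-i=4, Z[1]=0)=0; Z[24]=0
i=25: min(r-i=3, Z[2]=0)=0; Z[25]=0
i=26: min(r-i=2, Z[3]=0)=0; Z[26]=0
i=27: min(r-i=1, Z[4]=0)=0; Z[27]=0
i=28: outside box; Z[28]=0
i=29: outside box; Z[29]=0
i=30: outside box; Z[30]=0
i=31: outside box; Z[31]=1 extend→box=[31,32)
i=32: outside box; Z[32]=0
i=33: outside box; Z[33]=0
i=34: outside box; Z[34]=0
i=35: outside box; Z[35]=0
i=36: outside box; Z[36]=0
i=37: outside box; Z[37]=0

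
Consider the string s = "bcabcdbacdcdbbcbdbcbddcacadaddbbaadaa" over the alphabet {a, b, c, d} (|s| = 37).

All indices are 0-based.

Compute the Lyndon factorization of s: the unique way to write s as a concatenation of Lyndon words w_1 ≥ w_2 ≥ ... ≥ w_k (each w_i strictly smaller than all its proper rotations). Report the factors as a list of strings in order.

emit factor 1: 'bc' (i=0, period=2)
emit factor 2: 'abcdbacdcdbbcbdbcbddcacadaddbb' (i=2, period=30)
emit factor 3: 'aad' (i=32, period=3)
emit factor 4: 'a' (i=35, period=1)
emit factor 5: 'a' (i=36, period=1)

["bc", "abcdbacdcdbbcbdbcbddcacadaddbb", "aad", "a", "a"]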